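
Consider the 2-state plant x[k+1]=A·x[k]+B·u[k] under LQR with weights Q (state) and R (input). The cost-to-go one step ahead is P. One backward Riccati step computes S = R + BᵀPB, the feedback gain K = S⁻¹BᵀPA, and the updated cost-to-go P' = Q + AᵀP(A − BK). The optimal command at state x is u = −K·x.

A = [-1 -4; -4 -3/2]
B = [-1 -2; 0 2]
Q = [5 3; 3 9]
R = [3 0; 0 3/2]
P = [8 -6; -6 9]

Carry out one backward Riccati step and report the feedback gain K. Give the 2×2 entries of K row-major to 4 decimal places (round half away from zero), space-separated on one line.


BᵀP = [-8.0000 6.0000; -28.0000 30.0000]
S = R + BᵀPB = [3 0; 0 3/2] + [8.0000 28.0000; 28.0000 116.0000] = [11.0000 28.0000; 28.0000 117.5000]
BᵀPA = [-16.0000 23.0000; -92.0000 67.0000]
K = S⁻¹·BᵀPA = [1.3687 1.6254; -1.1091 0.1829]
A−BK = [-1.8496 -2.0088; -1.7817 -1.8658]
AᵀP(A−BK) = [23.8584 23.8319; 23.8319 26.6128]
P' = Q + AᵀP(A−BK) = [28.8584 26.8319; 26.8319 35.6128]
tr(P') = 64.4712

1.3687 1.6254 -1.1091 0.1829


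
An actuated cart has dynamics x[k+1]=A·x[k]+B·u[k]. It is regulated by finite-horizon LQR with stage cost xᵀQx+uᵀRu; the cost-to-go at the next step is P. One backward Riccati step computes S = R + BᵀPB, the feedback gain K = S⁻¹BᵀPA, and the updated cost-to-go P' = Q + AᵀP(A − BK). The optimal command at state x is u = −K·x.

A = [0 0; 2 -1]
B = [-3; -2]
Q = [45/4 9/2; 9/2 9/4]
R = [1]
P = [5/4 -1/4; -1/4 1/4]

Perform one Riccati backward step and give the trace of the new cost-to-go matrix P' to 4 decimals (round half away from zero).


14.7195

BᵀP = [-3.2500 0.2500]
S = R + BᵀPB = [1] + [9.2500] = [10.2500]
BᵀPA = [0.5000 -0.2500]
K = S⁻¹·BᵀPA = [0.0488 -0.0244]
A−BK = [0.1463 -0.0732; 2.0976 -1.0488]
AᵀP(A−BK) = [0.9756 -0.4878; -0.4878 0.2439]
P' = Q + AᵀP(A−BK) = [12.2256 4.0122; 4.0122 2.4939]
tr(P') = 14.7195


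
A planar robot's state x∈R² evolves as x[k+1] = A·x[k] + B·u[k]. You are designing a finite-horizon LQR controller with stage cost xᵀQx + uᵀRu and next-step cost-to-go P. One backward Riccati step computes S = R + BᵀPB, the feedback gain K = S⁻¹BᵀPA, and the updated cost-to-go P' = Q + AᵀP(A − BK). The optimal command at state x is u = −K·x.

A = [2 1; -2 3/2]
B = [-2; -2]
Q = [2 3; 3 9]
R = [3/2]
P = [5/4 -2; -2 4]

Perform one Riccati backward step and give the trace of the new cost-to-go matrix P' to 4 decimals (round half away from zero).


30.5192

BᵀP = [1.5000 -4.0000]
S = R + BᵀPB = [3/2] + [5.0000] = [6.5000]
BᵀPA = [11.0000 -4.5000]
K = S⁻¹·BᵀPA = [1.6923 -0.6923]
A−BK = [5.3846 -0.3846; 1.3846 0.1154]
AᵀP(A−BK) = [18.3846 -3.8846; -3.8846 1.1346]
P' = Q + AᵀP(A−BK) = [20.3846 -0.8846; -0.8846 10.1346]
tr(P') = 30.5192


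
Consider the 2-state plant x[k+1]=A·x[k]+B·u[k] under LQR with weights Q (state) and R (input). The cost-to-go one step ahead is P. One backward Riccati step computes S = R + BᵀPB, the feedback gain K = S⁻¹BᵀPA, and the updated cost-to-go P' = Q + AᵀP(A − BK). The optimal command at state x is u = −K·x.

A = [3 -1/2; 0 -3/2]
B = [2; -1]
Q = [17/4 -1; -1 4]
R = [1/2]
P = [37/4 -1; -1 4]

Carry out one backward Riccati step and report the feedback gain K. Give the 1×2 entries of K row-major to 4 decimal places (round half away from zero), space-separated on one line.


1.2857 -0.0165

BᵀP = [19.5000 -6.0000]
S = R + BᵀPB = [1/2] + [45.0000] = [45.5000]
BᵀPA = [58.5000 -0.7500]
K = S⁻¹·BᵀPA = [1.2857 -0.0165]
A−BK = [0.4286 -0.4670; 1.2857 -1.5165]
AᵀP(A−BK) = [8.0357 -8.4107; -8.4107 9.8001]
P' = Q + AᵀP(A−BK) = [12.2857 -9.4107; -9.4107 13.8001]
tr(P') = 26.0859


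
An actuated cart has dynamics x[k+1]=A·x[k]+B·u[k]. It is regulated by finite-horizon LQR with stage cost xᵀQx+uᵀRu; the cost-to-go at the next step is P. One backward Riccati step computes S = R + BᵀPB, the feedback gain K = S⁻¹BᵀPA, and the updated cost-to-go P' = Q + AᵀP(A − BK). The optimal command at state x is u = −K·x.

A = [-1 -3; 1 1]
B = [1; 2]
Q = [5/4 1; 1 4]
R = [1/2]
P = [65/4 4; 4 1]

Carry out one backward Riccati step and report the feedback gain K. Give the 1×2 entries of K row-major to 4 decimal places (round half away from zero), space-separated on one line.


BᵀP = [24.2500 6.0000]
S = R + BᵀPB = [1/2] + [36.2500] = [36.7500]
BᵀPA = [-18.2500 -66.7500]
K = S⁻¹·BᵀPA = [-0.4966 -1.8163]
A−BK = [-0.5034 -1.1837; 1.9932 4.6327]
AᵀP(A−BK) = [0.1871 0.6020; 0.6020 2.0102]
P' = Q + AᵀP(A−BK) = [1.4371 1.6020; 1.6020 6.0102]
tr(P') = 7.4473

-0.4966 -1.8163


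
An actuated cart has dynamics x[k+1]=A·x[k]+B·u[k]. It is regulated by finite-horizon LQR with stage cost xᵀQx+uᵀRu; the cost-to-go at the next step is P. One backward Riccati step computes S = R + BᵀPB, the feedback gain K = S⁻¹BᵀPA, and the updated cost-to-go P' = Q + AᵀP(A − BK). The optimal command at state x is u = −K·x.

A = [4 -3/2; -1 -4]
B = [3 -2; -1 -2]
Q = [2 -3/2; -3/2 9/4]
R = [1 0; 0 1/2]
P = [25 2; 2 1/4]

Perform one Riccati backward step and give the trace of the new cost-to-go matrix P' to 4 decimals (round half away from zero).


BᵀP = [73.0000 5.7500; -54.0000 -4.5000]
S = R + BᵀPB = [1 0; 0 1/2] + [213.2500 -157.5000; -157.5000 117.0000] = [214.2500 -157.5000; -157.5000 117.5000]
BᵀPA = [286.2500 -132.5000; -211.5000 99.0000]
K = S⁻¹·BᵀPA = [0.8778 0.0645; -0.6234 0.9290]
A−BK = [0.1199 0.1645; -1.3691 -2.0774]
AᵀP(A−BK) = [1.1362 0.0226; 0.0226 0.8242]
P' = Q + AᵀP(A−BK) = [3.1362 -1.4774; -1.4774 3.0742]
tr(P') = 6.2104

6.2104


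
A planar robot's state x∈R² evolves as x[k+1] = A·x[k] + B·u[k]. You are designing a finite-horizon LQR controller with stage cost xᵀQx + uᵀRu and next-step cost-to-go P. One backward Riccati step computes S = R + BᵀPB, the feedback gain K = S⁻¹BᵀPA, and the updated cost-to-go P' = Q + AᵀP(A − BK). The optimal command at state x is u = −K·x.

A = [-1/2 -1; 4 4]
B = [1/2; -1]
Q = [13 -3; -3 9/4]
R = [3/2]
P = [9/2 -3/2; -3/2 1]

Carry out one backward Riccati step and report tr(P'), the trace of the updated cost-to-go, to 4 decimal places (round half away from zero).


32.9573

BᵀP = [3.7500 -1.7500]
S = R + BᵀPB = [3/2] + [3.6250] = [5.1250]
BᵀPA = [-8.8750 -10.7500]
K = S⁻¹·BᵀPA = [-1.7317 -2.0976]
A−BK = [0.3659 0.0488; 2.2683 1.9024]
AᵀP(A−BK) = [7.7561 8.6341; 8.6341 9.9512]
P' = Q + AᵀP(A−BK) = [20.7561 5.6341; 5.6341 12.2012]
tr(P') = 32.9573


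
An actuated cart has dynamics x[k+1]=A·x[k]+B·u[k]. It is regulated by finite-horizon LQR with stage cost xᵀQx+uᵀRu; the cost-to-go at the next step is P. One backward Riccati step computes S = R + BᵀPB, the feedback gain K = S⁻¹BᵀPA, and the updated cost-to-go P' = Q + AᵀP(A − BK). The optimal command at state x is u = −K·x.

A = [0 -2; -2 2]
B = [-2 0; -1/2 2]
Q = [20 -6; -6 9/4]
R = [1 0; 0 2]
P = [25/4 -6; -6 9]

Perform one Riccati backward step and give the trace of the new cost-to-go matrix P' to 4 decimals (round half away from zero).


BᵀP = [-9.5000 7.5000; -12.0000 18.0000]
S = R + BᵀPB = [1 0; 0 2] + [15.2500 15.0000; 15.0000 36.0000] = [16.2500 15.0000; 15.0000 38.0000]
BᵀPA = [-15.0000 34.0000; -36.0000 60.0000]
K = S⁻¹·BᵀPA = [-0.0764 0.9987; -0.9172 1.1847]
A−BK = [-0.1529 -0.0025; -0.2038 0.1299]
AᵀP(A−BK) = [1.8344 -2.3694; -2.3694 3.9605]
P' = Q + AᵀP(A−BK) = [21.8344 -8.3694; -8.3694 6.2105]
tr(P') = 28.0449

28.0449


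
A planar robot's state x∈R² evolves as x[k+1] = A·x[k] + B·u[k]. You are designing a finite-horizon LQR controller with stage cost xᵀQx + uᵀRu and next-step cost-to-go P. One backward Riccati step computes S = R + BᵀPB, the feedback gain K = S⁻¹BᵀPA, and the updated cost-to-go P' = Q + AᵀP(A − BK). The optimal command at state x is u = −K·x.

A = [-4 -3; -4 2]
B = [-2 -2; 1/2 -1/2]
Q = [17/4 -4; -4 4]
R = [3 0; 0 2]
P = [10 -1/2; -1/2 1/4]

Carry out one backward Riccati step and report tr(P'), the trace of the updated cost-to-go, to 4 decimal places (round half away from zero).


19.4267

BᵀP = [-20.2500 1.1250; -19.7500 0.8750]
S = R + BᵀPB = [3 0; 0 2] + [41.0625 39.9375; 39.9375 39.0625] = [44.0625 39.9375; 39.9375 41.0625]
BᵀPA = [76.5000 63.0000; 75.5000 61.0000]
K = S⁻¹·BᵀPA = [0.5879 0.7034; 1.2668 0.8014]
A−BK = [-0.2905 0.0096; -3.6605 2.0490]
AᵀP(A−BK) = [7.3771 1.6833; 1.6833 3.7997]
P' = Q + AᵀP(A−BK) = [11.6271 -2.3167; -2.3167 7.7997]
tr(P') = 19.4267


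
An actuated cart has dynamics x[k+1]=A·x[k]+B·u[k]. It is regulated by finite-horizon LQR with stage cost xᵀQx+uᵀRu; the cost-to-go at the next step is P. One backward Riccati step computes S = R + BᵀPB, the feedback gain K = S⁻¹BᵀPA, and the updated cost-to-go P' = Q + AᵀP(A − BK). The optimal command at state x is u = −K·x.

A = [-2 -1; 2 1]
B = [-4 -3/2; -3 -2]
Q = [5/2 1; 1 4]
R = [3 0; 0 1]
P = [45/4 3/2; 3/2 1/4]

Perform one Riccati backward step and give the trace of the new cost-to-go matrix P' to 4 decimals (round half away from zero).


BᵀP = [-49.5000 -6.7500; -19.8750 -2.7500]
S = R + BᵀPB = [3 0; 0 1] + [218.2500 87.7500; 87.7500 35.3125] = [221.2500 87.7500; 87.7500 36.3125]
BᵀPA = [85.5000 42.7500; 34.2500 17.1250]
K = S⁻¹·BᵀPA = [0.2972 0.1486; 0.2251 0.1125]
A−BK = [-0.4737 -0.2368; 3.3417 1.6708]
AᵀP(A−BK) = [0.8828 0.4414; 0.4414 0.2207]
P' = Q + AᵀP(A−BK) = [3.3828 1.4414; 1.4414 4.2207]
tr(P') = 7.6035

7.6035


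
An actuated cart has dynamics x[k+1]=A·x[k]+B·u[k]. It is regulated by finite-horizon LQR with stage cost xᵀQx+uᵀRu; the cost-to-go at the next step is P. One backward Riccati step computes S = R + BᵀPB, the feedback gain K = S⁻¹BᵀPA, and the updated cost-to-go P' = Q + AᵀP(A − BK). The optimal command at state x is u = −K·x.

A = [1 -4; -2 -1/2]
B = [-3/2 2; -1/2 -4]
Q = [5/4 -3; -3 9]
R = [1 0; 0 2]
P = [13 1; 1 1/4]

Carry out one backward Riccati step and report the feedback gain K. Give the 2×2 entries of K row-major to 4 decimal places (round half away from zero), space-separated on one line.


BᵀP = [-20.0000 -1.6250; 22.0000 1.0000]
S = R + BᵀPB = [1 0; 0 2] + [30.8125 -33.5000; -33.5000 40.0000] = [31.8125 -33.5000; -33.5000 42.0000]
BᵀPA = [-16.7500 80.8125; 20.0000 -88.5000]
K = S⁻¹·BᵀPA = [-0.1566 2.0076; 0.3513 -0.5058]
A−BK = [0.0625 0.0231; -0.6733 -1.5196]
AᵀP(A−BK) = [0.3513 -0.5058; -0.5058 5.0563]
P' = Q + AᵀP(A−BK) = [1.6013 -3.5058; -3.5058 14.0563]
tr(P') = 15.6575

-0.1566 2.0076 0.3513 -0.5058


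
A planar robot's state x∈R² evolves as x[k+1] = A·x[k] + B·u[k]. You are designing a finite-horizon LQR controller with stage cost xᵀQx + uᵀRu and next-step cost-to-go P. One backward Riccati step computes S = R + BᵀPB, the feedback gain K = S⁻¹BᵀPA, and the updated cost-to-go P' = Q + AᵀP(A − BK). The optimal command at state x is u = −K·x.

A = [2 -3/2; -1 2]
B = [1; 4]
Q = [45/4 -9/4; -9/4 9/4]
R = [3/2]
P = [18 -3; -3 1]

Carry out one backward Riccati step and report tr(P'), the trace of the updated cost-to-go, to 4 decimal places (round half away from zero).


BᵀP = [6.0000 1.0000]
S = R + BᵀPB = [3/2] + [10.0000] = [11.5000]
BᵀPA = [11.0000 -7.0000]
K = S⁻¹·BᵀPA = [0.9565 -0.6087]
A−BK = [1.0435 -0.8913; -4.8261 4.4348]
AᵀP(A−BK) = [74.4783 -65.8043; -65.8043 58.2391]
P' = Q + AᵀP(A−BK) = [85.7283 -68.0543; -68.0543 60.4891]
tr(P') = 146.2174

146.2174


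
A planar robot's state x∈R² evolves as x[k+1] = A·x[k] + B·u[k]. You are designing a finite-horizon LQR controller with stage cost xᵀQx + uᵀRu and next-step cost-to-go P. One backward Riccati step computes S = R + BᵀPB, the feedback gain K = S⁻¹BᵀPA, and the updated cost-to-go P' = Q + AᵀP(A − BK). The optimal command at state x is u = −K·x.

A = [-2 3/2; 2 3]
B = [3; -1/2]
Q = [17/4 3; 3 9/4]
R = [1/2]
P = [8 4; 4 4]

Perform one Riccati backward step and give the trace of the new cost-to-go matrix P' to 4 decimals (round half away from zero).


38.5976

BᵀP = [22.0000 10.0000]
S = R + BᵀPB = [1/2] + [61.0000] = [61.5000]
BᵀPA = [-24.0000 63.0000]
K = S⁻¹·BᵀPA = [-0.3902 1.0244]
A−BK = [-0.8293 -1.5732; 1.8049 3.5122]
AᵀP(A−BK) = [6.6341 12.5854; 12.5854 25.4634]
P' = Q + AᵀP(A−BK) = [10.8841 15.5854; 15.5854 27.7134]
tr(P') = 38.5976


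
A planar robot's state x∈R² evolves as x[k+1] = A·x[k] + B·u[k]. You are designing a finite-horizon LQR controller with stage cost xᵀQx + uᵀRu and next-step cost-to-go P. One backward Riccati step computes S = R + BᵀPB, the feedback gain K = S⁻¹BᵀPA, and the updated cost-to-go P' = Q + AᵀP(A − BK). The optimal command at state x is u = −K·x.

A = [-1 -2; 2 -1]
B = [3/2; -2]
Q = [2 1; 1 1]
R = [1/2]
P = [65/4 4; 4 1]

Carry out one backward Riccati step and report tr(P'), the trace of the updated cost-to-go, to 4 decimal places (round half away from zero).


5.9853

BᵀP = [16.3750 4.0000]
S = R + BᵀPB = [1/2] + [16.5625] = [17.0625]
BᵀPA = [-8.3750 -36.7500]
K = S⁻¹·BᵀPA = [-0.4908 -2.1538]
A−BK = [-0.2637 1.2308; 1.0183 -5.3077]
AᵀP(A−BK) = [0.1392 0.4615; 0.4615 2.8462]
P' = Q + AᵀP(A−BK) = [2.1392 1.4615; 1.4615 3.8462]
tr(P') = 5.9853


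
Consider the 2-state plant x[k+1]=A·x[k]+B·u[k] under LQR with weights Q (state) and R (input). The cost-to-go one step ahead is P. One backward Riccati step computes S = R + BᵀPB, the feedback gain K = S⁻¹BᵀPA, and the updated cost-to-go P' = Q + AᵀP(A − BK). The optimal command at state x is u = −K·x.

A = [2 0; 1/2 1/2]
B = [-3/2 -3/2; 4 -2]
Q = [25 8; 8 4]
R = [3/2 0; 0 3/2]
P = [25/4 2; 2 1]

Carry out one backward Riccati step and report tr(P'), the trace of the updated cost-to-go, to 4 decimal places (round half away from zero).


30.5259

BᵀP = [-1.3750 1.0000; -13.3750 -5.0000]
S = R + BᵀPB = [3/2 0; 0 3/2] + [6.0625 0.0625; 0.0625 30.0625] = [7.5625 0.0625; 0.0625 31.5625]
BᵀPA = [-2.2500 0.5000; -29.2500 -2.5000]
K = S⁻¹·BᵀPA = [-0.2899 0.0668; -0.9262 -0.0793]
A−BK = [0.1760 -0.0189; -0.1929 0.0742]
AᵀP(A−BK) = [1.5077 0.0795; 0.0795 0.0183]
P' = Q + AᵀP(A−BK) = [26.5077 8.0795; 8.0795 4.0183]
tr(P') = 30.5259


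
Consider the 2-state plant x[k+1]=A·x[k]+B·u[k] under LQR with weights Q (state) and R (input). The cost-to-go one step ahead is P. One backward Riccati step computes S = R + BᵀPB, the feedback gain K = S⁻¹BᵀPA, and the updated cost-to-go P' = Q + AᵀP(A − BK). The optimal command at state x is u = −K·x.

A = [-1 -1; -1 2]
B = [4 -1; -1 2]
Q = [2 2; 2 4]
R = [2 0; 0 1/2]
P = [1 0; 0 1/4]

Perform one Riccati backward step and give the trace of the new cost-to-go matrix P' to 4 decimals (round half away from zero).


6.6700

BᵀP = [4.0000 -0.2500; -1.0000 0.5000]
S = R + BᵀPB = [2 0; 0 1/2] + [16.2500 -4.5000; -4.5000 2.0000] = [18.2500 -4.5000; -4.5000 2.5000]
BᵀPA = [-3.7500 -4.5000; 0.5000 2.0000]
K = S⁻¹·BᵀPA = [-0.2808 -0.0887; -0.3054 0.6404]
A−BK = [-0.1823 -0.0049; -0.6700 0.6305]
AᵀP(A−BK) = [0.3498 -0.1527; -0.1527 0.3202]
P' = Q + AᵀP(A−BK) = [2.3498 1.8473; 1.8473 4.3202]
tr(P') = 6.6700


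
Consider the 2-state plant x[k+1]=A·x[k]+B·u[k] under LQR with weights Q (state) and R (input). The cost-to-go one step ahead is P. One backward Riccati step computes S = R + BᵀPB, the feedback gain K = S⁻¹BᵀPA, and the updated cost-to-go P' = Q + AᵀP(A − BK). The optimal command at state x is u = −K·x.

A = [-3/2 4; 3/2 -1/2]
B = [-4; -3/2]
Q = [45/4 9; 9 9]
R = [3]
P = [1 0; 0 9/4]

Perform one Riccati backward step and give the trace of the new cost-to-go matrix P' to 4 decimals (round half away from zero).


35.5753

BᵀP = [-4.0000 -3.3750]
S = R + BᵀPB = [3] + [21.0625] = [24.0625]
BᵀPA = [0.9375 -14.3125]
K = S⁻¹·BᵀPA = [0.0390 -0.5948]
A−BK = [-1.3442 1.6208; 1.5584 -1.3922]
AᵀP(A−BK) = [7.2760 -7.1299; -7.1299 8.0494]
P' = Q + AᵀP(A−BK) = [18.5260 1.8701; 1.8701 17.0494]
tr(P') = 35.5753


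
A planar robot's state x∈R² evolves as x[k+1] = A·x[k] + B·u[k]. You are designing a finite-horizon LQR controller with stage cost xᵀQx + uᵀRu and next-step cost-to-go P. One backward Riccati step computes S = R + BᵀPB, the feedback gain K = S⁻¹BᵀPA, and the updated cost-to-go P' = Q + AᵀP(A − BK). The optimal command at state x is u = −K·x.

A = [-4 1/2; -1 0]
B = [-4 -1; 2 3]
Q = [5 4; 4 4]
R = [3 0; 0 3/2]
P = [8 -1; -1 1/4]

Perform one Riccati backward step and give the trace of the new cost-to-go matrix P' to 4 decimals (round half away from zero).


BᵀP = [-34.0000 4.5000; -11.0000 1.7500]
S = R + BᵀPB = [3 0; 0 3/2] + [145.0000 47.5000; 47.5000 16.2500] = [148.0000 47.5000; 47.5000 17.7500]
BᵀPA = [131.5000 -17.0000; 42.2500 -5.5000]
K = S⁻¹·BᵀPA = [0.8827 -0.1092; 0.0182 -0.0175]
A−BK = [-0.4511 0.0455; -2.8200 0.2711]
AᵀP(A−BK) = [3.4096 -0.3945; -0.3945 0.0465]
P' = Q + AᵀP(A−BK) = [8.4096 3.6055; 3.6055 4.0465]
tr(P') = 12.4562

12.4562


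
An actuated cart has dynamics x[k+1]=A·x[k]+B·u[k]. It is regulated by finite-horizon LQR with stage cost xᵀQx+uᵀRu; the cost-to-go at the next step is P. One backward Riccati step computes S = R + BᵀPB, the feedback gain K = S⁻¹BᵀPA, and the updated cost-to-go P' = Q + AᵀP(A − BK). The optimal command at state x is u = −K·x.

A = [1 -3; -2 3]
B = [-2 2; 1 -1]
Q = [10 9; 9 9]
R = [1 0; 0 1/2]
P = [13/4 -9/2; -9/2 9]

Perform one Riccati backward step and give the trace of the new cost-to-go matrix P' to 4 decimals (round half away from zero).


25.0702

BᵀP = [-11.0000 18.0000; 11.0000 -18.0000]
S = R + BᵀPB = [1 0; 0 1/2] + [40.0000 -40.0000; -40.0000 40.0000] = [41.0000 -40.0000; -40.0000 40.5000]
BᵀPA = [-47.0000 87.0000; 47.0000 -87.0000]
K = S⁻¹·BᵀPA = [-0.3884 0.7190; 0.7769 -1.4380]
A−BK = [-1.3306 1.3140; -0.8347 0.8430]
AᵀP(A−BK) = [2.4814 -2.8698; -2.8698 3.5888]
P' = Q + AᵀP(A−BK) = [12.4814 6.1302; 6.1302 12.5888]
tr(P') = 25.0702


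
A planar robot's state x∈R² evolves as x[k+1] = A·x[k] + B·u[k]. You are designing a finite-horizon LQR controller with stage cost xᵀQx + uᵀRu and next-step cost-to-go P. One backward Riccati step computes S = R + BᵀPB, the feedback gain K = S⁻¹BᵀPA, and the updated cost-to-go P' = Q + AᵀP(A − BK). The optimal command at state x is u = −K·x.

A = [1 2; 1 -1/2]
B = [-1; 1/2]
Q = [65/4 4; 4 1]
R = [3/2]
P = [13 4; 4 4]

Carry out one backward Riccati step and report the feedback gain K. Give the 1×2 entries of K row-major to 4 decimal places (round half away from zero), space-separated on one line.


BᵀP = [-11.0000 -2.0000]
S = R + BᵀPB = [3/2] + [10.0000] = [11.5000]
BᵀPA = [-13.0000 -21.0000]
K = S⁻¹·BᵀPA = [-1.1304 -1.8261]
A−BK = [-0.1304 0.1739; 1.5652 0.4130]
AᵀP(A−BK) = [10.3043 6.2609; 6.2609 6.6522]
P' = Q + AᵀP(A−BK) = [26.5543 10.2609; 10.2609 7.6522]
tr(P') = 34.2065

-1.1304 -1.8261


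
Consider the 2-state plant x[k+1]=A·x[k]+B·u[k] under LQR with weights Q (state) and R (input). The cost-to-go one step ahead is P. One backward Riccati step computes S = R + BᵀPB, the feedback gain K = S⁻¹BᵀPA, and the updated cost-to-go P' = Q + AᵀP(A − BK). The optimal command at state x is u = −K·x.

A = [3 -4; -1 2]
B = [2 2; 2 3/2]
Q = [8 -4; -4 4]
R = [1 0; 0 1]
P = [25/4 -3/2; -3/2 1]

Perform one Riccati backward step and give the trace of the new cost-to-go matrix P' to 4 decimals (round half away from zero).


BᵀP = [9.5000 -1.0000; 10.2500 -1.5000]
S = R + BᵀPB = [1 0; 0 1] + [17.0000 17.5000; 17.5000 18.2500] = [18.0000 17.5000; 17.5000 19.2500]
BᵀPA = [29.5000 -40.0000; 32.2500 -44.0000]
K = S⁻¹·BᵀPA = [0.0870 0.0000; 1.5963 -2.2857]
A−BK = [-0.3665 0.5714; -3.5683 5.4286]
AᵀP(A−BK) = [12.2050 -18.2857; -18.2857 27.4286]
P' = Q + AᵀP(A−BK) = [20.2050 -22.2857; -22.2857 31.4286]
tr(P') = 51.6335

51.6335


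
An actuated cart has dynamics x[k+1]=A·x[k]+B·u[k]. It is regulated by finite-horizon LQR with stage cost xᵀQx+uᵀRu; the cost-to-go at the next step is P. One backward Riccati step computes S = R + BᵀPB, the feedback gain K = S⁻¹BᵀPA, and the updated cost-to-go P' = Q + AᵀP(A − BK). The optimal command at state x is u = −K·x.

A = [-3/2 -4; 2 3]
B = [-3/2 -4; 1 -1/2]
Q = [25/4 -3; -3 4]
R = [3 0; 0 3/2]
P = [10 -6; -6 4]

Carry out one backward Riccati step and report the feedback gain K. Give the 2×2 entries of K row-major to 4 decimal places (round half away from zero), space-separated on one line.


BᵀP = [-21.0000 13.0000; -37.0000 22.0000]
S = R + BᵀPB = [3 0; 0 3/2] + [44.5000 77.5000; 77.5000 137.0000] = [47.5000 77.5000; 77.5000 138.5000]
BᵀPA = [57.5000 123.0000; 99.5000 214.0000]
K = S⁻¹·BᵀPA = [0.4410 0.7869; 0.4716 1.1048]
A−BK = [1.0480 1.5996; 1.7948 2.7655]
AᵀP(A−BK) = [2.2140 3.8253; 3.8253 6.7834]
P' = Q + AᵀP(A−BK) = [8.4640 0.8253; 0.8253 10.7834]
tr(P') = 19.2474

0.4410 0.7869 0.4716 1.1048


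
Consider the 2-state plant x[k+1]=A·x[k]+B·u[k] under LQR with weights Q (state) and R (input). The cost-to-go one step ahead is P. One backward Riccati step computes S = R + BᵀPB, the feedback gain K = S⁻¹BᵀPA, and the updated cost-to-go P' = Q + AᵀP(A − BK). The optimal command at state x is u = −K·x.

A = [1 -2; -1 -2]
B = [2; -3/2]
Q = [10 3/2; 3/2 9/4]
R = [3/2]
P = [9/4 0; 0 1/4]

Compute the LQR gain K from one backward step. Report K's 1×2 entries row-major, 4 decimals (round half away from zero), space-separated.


BᵀP = [4.5000 -0.3750]
S = R + BᵀPB = [3/2] + [9.5625] = [11.0625]
BᵀPA = [4.8750 -8.2500]
K = S⁻¹·BᵀPA = [0.4407 -0.7458]
A−BK = [0.1186 -0.5085; -0.3390 -3.1186]
AᵀP(A−BK) = [0.3517 -0.3644; -0.3644 3.8475]
P' = Q + AᵀP(A−BK) = [10.3517 1.1356; 1.1356 6.0975]
tr(P') = 16.4492

0.4407 -0.7458


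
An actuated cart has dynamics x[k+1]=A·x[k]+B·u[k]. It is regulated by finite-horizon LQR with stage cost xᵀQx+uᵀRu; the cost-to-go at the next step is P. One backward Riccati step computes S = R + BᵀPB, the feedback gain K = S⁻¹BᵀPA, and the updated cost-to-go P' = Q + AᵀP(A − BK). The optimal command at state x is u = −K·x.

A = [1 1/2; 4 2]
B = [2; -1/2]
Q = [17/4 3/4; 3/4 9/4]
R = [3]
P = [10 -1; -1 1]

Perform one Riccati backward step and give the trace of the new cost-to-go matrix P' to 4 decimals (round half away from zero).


25.9544

BᵀP = [20.5000 -2.5000]
S = R + BᵀPB = [3] + [42.2500] = [45.2500]
BᵀPA = [10.5000 5.2500]
K = S⁻¹·BᵀPA = [0.2320 0.1160]
A−BK = [0.5359 0.2680; 4.1160 2.0580]
AᵀP(A−BK) = [15.5635 7.7818; 7.7818 3.8909]
P' = Q + AᵀP(A−BK) = [19.8135 8.5318; 8.5318 6.1409]
tr(P') = 25.9544


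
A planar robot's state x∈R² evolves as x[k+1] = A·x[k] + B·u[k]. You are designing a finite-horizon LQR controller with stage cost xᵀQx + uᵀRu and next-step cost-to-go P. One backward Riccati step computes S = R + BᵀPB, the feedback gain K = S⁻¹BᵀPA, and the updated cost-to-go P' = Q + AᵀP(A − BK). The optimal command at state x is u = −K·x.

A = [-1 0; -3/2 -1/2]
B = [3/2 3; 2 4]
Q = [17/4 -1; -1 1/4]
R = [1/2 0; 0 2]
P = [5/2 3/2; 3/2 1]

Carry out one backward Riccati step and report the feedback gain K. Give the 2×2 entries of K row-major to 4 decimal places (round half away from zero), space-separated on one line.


-0.3477 -0.0563 -0.1738 -0.0281

BᵀP = [6.7500 4.2500; 13.5000 8.5000]
S = R + BᵀPB = [1/2 0; 0 2] + [18.6250 37.2500; 37.2500 74.5000] = [19.1250 37.2500; 37.2500 76.5000]
BᵀPA = [-13.1250 -2.1250; -26.2500 -4.2500]
K = S⁻¹·BᵀPA = [-0.3477 -0.0563; -0.1738 -0.0281]
A−BK = [0.0430 0.1689; -0.1093 -0.2748]
AᵀP(A−BK) = [0.1233 0.0224; 0.0224 0.0108]
P' = Q + AᵀP(A−BK) = [4.3733 -0.9776; -0.9776 0.2608]
tr(P') = 4.6341


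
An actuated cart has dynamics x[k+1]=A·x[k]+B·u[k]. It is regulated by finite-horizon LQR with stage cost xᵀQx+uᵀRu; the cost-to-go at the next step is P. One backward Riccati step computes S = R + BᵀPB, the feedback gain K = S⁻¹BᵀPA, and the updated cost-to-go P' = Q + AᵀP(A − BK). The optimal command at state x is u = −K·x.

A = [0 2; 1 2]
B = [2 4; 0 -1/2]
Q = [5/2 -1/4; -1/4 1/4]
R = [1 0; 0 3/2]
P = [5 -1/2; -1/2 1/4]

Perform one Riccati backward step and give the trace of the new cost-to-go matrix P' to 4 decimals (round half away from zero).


4.0844

BᵀP = [10.0000 -1.0000; 20.2500 -2.1250]
S = R + BᵀPB = [1 0; 0 3/2] + [20.0000 40.5000; 40.5000 82.0625] = [21.0000 40.5000; 40.5000 83.5625]
BᵀPA = [-1.0000 18.0000; -2.1250 36.2500]
K = S⁻¹·BᵀPA = [0.0218 0.3142; -0.0360 0.2815]
A−BK = [0.1004 0.2455; 0.9820 2.1408]
AᵀP(A−BK) = [0.1953 0.4124; 0.4124 1.1391]
P' = Q + AᵀP(A−BK) = [2.6953 0.1624; 0.1624 1.3891]
tr(P') = 4.0844


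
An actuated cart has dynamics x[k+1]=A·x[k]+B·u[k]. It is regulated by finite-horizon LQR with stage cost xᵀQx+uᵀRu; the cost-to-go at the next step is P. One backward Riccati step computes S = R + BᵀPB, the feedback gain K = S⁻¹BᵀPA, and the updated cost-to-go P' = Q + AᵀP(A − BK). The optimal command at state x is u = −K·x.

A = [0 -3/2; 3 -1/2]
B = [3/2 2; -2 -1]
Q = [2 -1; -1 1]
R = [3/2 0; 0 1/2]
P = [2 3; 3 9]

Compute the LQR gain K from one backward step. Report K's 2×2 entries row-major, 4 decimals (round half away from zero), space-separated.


-2.0495 0.8168 1.1584 -1.1139

BᵀP = [-3.0000 -13.5000; 1.0000 -3.0000]
S = R + BᵀPB = [3/2 0; 0 1/2] + [22.5000 7.5000; 7.5000 5.0000] = [24.0000 7.5000; 7.5000 5.5000]
BᵀPA = [-40.5000 11.2500; -9.0000 0.0000]
K = S⁻¹·BᵀPA = [-2.0495 0.8168; 1.1584 -1.1139]
A−BK = [0.7574 -0.4975; 0.0594 0.0198]
AᵀP(A−BK) = [8.4208 -3.9431; -3.9431 2.0606]
P' = Q + AᵀP(A−BK) = [10.4208 -4.9431; -4.9431 3.0606]
tr(P') = 13.4814


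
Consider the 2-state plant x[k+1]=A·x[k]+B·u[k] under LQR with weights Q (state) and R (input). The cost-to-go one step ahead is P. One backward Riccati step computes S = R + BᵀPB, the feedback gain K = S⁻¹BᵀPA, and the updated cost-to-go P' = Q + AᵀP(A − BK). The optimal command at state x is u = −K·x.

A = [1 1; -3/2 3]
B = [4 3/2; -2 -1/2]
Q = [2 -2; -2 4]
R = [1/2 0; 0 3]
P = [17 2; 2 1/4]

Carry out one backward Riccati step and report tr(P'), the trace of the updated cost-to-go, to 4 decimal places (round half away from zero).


BᵀP = [64.0000 7.5000; 24.5000 2.8750]
S = R + BᵀPB = [1/2 0; 0 3] + [241.0000 92.2500; 92.2500 35.3125] = [241.5000 92.2500; 92.2500 38.3125]
BᵀPA = [52.7500 86.5000; 20.1875 33.1250]
K = S⁻¹·BᵀPA = [0.2137 0.3479; 0.0122 0.0270]
A−BK = [0.1266 -0.4320; -1.0664 3.7092]
AᵀP(A−BK) = [0.0400 -0.0199; -0.0199 0.2654]
P' = Q + AᵀP(A−BK) = [2.0400 -2.0199; -2.0199 4.2654]
tr(P') = 6.3054

6.3054


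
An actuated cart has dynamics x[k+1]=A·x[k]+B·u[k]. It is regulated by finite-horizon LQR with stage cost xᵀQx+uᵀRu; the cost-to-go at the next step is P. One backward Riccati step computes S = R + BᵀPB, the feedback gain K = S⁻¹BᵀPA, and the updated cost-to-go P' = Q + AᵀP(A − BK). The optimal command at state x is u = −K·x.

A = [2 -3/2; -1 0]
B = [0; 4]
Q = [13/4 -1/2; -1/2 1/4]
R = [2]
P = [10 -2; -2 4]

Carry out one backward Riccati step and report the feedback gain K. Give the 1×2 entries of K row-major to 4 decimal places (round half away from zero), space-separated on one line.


BᵀP = [-8.0000 16.0000]
S = R + BᵀPB = [2] + [64.0000] = [66.0000]
BᵀPA = [-32.0000 12.0000]
K = S⁻¹·BᵀPA = [-0.4848 0.1818]
A−BK = [2.0000 -1.5000; 0.9394 -0.7273]
AᵀP(A−BK) = [36.4848 -27.1818; -27.1818 20.3182]
P' = Q + AᵀP(A−BK) = [39.7348 -27.6818; -27.6818 20.5682]
tr(P') = 60.3030

-0.4848 0.1818


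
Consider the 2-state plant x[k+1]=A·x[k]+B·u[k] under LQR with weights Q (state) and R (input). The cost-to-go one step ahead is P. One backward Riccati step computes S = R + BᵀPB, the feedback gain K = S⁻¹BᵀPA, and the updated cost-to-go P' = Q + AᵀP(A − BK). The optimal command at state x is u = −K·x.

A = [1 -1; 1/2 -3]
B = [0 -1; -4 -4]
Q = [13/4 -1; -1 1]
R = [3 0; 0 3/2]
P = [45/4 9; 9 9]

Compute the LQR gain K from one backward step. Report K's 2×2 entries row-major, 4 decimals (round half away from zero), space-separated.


0.1651 0.1101 -0.4349 0.7101

BᵀP = [-36.0000 -36.0000; -47.2500 -45.0000]
S = R + BᵀPB = [3 0; 0 3/2] + [144.0000 180.0000; 180.0000 227.2500] = [147.0000 180.0000; 180.0000 228.7500]
BᵀPA = [-54.0000 144.0000; -69.7500 182.2500]
K = S⁻¹·BᵀPA = [0.1651 0.1101; -0.4349 0.7101]
A−BK = [0.5651 -0.2899; -0.5789 0.2807]
AᵀP(A−BK) = [1.0858 -0.7761; -0.7761 0.9826]
P' = Q + AᵀP(A−BK) = [4.3358 -1.7761; -1.7761 1.9826]
tr(P') = 6.3183


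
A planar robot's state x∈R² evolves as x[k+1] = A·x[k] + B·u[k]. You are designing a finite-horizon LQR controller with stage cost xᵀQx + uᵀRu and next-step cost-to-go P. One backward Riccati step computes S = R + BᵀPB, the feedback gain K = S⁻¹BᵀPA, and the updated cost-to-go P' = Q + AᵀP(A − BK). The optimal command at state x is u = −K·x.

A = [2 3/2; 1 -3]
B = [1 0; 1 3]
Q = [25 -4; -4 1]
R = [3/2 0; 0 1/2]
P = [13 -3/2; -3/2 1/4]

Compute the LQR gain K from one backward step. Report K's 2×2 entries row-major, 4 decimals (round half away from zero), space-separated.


1.5822 1.3151 -0.8425 -1.4795

BᵀP = [11.5000 -1.2500; -4.5000 0.7500]
S = R + BᵀPB = [3/2 0; 0 1/2] + [10.2500 -3.7500; -3.7500 2.2500] = [11.7500 -3.7500; -3.7500 2.7500]
BᵀPA = [21.7500 21.0000; -8.2500 -9.0000]
K = S⁻¹·BᵀPA = [1.5822 1.3151; -0.8425 -1.4795]
A−BK = [0.4178 0.1849; 1.9452 0.1233]
AᵀP(A−BK) = [4.8870 4.1918; 4.1918 4.0685]
P' = Q + AᵀP(A−BK) = [29.8870 0.1918; 0.1918 5.0685]
tr(P') = 34.9555


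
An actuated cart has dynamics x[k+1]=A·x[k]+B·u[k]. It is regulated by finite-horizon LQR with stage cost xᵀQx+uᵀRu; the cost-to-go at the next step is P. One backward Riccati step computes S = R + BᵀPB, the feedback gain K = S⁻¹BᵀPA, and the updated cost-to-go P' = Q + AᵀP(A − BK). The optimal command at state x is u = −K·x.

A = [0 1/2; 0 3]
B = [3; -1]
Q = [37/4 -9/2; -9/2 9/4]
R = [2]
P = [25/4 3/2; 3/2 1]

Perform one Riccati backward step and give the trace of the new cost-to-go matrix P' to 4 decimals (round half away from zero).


19.2836

BᵀP = [17.2500 3.5000]
S = R + BᵀPB = [2] + [48.2500] = [50.2500]
BᵀPA = [0.0000 19.1250]
K = S⁻¹·BᵀPA = [0.0000 0.3806]
A−BK = [0.0000 -0.6418; 0.0000 3.3806]
AᵀP(A−BK) = [0.0000 0.0000; 0.0000 7.7836]
P' = Q + AᵀP(A−BK) = [9.2500 -4.5000; -4.5000 10.0336]
tr(P') = 19.2836


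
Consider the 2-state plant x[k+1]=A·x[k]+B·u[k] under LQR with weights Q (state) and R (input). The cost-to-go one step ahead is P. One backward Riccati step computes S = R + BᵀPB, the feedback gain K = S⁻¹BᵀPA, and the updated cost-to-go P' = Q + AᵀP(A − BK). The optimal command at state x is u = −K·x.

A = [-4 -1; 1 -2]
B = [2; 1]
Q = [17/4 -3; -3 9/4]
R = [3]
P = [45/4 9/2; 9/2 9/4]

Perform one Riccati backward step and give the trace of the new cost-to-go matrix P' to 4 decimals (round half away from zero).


BᵀP = [27.0000 11.2500]
S = R + BᵀPB = [3] + [65.2500] = [68.2500]
BᵀPA = [-96.7500 -49.5000]
K = S⁻¹·BᵀPA = [-1.4176 -0.7253]
A−BK = [-1.1648 0.4505; 2.4176 -1.2747]
AᵀP(A−BK) = [9.0989 1.8297; 1.8297 2.3489]
P' = Q + AᵀP(A−BK) = [13.3489 -1.1703; -1.1703 4.5989]
tr(P') = 17.9478

17.9478


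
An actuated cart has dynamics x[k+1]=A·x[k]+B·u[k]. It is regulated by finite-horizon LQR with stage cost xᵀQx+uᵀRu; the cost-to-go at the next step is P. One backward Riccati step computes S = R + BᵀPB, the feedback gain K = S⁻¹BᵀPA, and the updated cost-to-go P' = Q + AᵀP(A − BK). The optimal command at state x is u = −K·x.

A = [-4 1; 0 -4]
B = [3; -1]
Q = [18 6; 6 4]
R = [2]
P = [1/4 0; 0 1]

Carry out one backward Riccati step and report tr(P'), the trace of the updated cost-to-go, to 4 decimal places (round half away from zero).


BᵀP = [0.7500 -1.0000]
S = R + BᵀPB = [2] + [3.2500] = [5.2500]
BᵀPA = [-3.0000 4.7500]
K = S⁻¹·BᵀPA = [-0.5714 0.9048]
A−BK = [-2.2857 -1.7143; -0.5714 -3.0952]
AᵀP(A−BK) = [2.2857 1.7143; 1.7143 11.9524]
P' = Q + AᵀP(A−BK) = [20.2857 7.7143; 7.7143 15.9524]
tr(P') = 36.2381

36.2381


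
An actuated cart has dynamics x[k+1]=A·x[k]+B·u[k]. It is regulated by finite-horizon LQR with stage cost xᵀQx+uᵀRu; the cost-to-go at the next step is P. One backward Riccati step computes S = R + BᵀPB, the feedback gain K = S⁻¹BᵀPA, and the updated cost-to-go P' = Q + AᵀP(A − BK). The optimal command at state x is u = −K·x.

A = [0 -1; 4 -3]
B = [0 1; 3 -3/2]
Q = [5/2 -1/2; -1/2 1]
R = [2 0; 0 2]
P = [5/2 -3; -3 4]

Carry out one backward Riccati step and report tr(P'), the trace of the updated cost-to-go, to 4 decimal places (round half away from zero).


BᵀP = [-9.0000 12.0000; 7.0000 -9.0000]
S = R + BᵀPB = [2 0; 0 2] + [36.0000 -27.0000; -27.0000 20.5000] = [38.0000 -27.0000; -27.0000 22.5000]
BᵀPA = [48.0000 -27.0000; -36.0000 20.0000]
K = S⁻¹·BᵀPA = [0.8571 -0.5357; -0.5714 0.2460]
A−BK = [0.5714 -1.2460; 0.5714 -1.0238]
AᵀP(A−BK) = [2.2857 -1.4286; -1.4286 1.1151]
P' = Q + AᵀP(A−BK) = [4.7857 -1.9286; -1.9286 2.1151]
tr(P') = 6.9008

6.9008


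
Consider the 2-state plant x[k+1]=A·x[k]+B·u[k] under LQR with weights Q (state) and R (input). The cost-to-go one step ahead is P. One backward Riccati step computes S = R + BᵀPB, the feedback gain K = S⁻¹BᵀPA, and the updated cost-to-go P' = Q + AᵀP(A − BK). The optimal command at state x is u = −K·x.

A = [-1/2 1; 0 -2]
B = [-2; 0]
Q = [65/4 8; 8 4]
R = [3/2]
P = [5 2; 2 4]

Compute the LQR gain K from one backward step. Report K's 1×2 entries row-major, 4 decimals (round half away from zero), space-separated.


0.2326 -0.0930

BᵀP = [-10.0000 -4.0000]
S = R + BᵀPB = [3/2] + [20.0000] = [21.5000]
BᵀPA = [5.0000 -2.0000]
K = S⁻¹·BᵀPA = [0.2326 -0.0930]
A−BK = [-0.0349 0.8140; 0.0000 -2.0000]
AᵀP(A−BK) = [0.0872 -0.0349; -0.0349 12.8140]
P' = Q + AᵀP(A−BK) = [16.3372 7.9651; 7.9651 16.8140]
tr(P') = 33.1512


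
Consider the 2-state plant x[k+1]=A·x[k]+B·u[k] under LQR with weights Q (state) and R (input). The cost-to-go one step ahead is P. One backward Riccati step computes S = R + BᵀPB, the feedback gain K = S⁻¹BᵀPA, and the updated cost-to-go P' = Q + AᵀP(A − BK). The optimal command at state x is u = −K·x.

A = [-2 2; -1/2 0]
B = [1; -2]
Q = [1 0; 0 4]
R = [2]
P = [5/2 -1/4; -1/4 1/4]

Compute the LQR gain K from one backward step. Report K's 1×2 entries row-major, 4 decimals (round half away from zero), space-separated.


-0.8654 0.9231

BᵀP = [3.0000 -0.7500]
S = R + BᵀPB = [2] + [4.5000] = [6.5000]
BᵀPA = [-5.6250 6.0000]
K = S⁻¹·BᵀPA = [-0.8654 0.9231]
A−BK = [-1.1346 1.0769; -2.2308 1.8462]
AᵀP(A−BK) = [4.6947 -4.5577; -4.5577 4.4615]
P' = Q + AᵀP(A−BK) = [5.6947 -4.5577; -4.5577 8.4615]
tr(P') = 14.1563


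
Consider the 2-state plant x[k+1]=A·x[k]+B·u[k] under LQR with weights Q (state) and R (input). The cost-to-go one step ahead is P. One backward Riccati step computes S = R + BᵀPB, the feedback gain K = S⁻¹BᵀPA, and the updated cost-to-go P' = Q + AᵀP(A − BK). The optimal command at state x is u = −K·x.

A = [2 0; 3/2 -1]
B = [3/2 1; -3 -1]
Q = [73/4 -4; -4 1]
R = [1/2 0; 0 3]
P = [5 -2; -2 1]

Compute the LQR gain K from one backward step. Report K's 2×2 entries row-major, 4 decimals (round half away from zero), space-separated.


BᵀP = [13.5000 -6.0000; 7.0000 -3.0000]
S = R + BᵀPB = [1/2 0; 0 3] + [38.2500 19.5000; 19.5000 10.0000] = [38.7500 19.5000; 19.5000 13.0000]
BᵀPA = [18.0000 6.0000; 9.5000 3.0000]
K = S⁻¹·BᵀPA = [0.3947 0.1579; 0.1387 -0.0061]
A−BK = [1.2692 -0.2308; 2.8229 -0.5324]
AᵀP(A−BK) = [1.8274 -0.2844; -0.2844 0.0709]
P' = Q + AᵀP(A−BK) = [20.0774 -4.2844; -4.2844 1.0709]
tr(P') = 21.1483

0.3947 0.1579 0.1387 -0.0061


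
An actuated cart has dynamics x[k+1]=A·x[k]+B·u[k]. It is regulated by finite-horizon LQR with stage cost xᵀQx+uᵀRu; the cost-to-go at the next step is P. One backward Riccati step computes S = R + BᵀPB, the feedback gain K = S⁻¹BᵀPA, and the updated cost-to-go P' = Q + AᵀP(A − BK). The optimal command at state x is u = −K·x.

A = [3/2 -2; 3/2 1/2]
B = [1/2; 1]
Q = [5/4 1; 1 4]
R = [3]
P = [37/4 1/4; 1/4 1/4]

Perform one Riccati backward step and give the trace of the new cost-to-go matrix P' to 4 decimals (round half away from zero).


BᵀP = [4.8750 0.3750]
S = R + BᵀPB = [3] + [2.8125] = [5.8125]
BᵀPA = [7.8750 -9.5625]
K = S⁻¹·BᵀPA = [1.3548 -1.6452]
A−BK = [0.8226 -1.1774; 0.1452 2.1452]
AᵀP(A−BK) = [11.8306 -15.1694; -15.1694 20.8306]
P' = Q + AᵀP(A−BK) = [13.0806 -14.1694; -14.1694 24.8306]
tr(P') = 37.9113

37.9113


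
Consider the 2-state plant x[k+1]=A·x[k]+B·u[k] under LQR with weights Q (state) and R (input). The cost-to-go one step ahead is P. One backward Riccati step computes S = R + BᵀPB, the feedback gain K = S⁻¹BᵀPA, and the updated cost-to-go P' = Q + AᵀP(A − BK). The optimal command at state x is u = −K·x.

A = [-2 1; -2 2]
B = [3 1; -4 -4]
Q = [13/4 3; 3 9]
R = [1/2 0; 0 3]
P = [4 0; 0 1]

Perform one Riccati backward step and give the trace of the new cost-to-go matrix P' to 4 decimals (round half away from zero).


BᵀP = [12.0000 -4.0000; 4.0000 -4.0000]
S = R + BᵀPB = [1/2 0; 0 3] + [52.0000 28.0000; 28.0000 20.0000] = [52.5000 28.0000; 28.0000 23.0000]
BᵀPA = [-16.0000 4.0000; 0.0000 -4.0000]
K = S⁻¹·BᵀPA = [-0.8689 0.4817; 1.0579 -0.7603]
A−BK = [-0.4510 0.3152; -1.2444 0.8855]
AᵀP(A−BK) = [6.0968 -4.2928; -4.2928 3.0319]
P' = Q + AᵀP(A−BK) = [9.3468 -1.2928; -1.2928 12.0319]
tr(P') = 21.3787

21.3787


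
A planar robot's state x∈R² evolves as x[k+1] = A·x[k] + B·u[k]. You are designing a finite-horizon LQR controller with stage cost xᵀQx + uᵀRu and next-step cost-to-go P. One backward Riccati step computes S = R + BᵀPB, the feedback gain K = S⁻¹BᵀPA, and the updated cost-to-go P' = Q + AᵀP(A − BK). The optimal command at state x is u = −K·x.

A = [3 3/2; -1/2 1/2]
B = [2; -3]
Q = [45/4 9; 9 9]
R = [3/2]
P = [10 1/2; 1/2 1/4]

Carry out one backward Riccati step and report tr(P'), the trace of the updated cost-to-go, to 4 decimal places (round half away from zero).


30.3129

BᵀP = [18.5000 0.2500]
S = R + BᵀPB = [3/2] + [36.2500] = [37.7500]
BᵀPA = [55.3750 27.8750]
K = S⁻¹·BᵀPA = [1.4669 0.7384]
A−BK = [0.0662 0.0232; 3.9007 2.7152]
AᵀP(A−BK) = [7.3336 4.4230; 4.4230 2.7293]
P' = Q + AᵀP(A−BK) = [18.5836 13.4230; 13.4230 11.7293]
tr(P') = 30.3129


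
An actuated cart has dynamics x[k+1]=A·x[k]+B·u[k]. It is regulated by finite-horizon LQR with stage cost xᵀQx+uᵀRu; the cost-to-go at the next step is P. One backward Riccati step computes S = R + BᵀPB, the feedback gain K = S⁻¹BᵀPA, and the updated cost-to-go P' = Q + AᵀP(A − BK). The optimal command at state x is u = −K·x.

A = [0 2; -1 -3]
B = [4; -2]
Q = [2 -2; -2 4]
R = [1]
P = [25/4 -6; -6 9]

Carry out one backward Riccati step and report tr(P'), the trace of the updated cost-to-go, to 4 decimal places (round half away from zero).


13.7554

BᵀP = [37.0000 -42.0000]
S = R + BᵀPB = [1] + [232.0000] = [233.0000]
BᵀPA = [42.0000 200.0000]
K = S⁻¹·BᵀPA = [0.1803 0.8584]
A−BK = [-0.7210 -1.4335; -0.6395 -1.2833]
AᵀP(A−BK) = [1.4292 2.9485; 2.9485 6.3262]
P' = Q + AᵀP(A−BK) = [3.4292 0.9485; 0.9485 10.3262]
tr(P') = 13.7554


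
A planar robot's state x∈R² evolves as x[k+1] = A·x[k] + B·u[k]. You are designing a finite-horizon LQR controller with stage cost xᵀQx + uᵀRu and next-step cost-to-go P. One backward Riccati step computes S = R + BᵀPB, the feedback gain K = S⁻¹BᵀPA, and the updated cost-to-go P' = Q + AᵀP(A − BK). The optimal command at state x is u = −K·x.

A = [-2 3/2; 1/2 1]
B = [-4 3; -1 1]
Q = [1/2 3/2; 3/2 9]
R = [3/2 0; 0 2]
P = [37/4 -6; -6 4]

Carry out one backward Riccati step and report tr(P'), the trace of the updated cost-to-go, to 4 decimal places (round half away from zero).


10.3193

BᵀP = [-31.0000 20.0000; 21.7500 -14.0000]
S = R + BᵀPB = [3/2 0; 0 2] + [104.0000 -73.0000; -73.0000 51.2500] = [105.5000 -73.0000; -73.0000 53.2500]
BᵀPA = [72.0000 -26.5000; -50.5000 18.6250]
K = S⁻¹·BᵀPA = [0.5106 -0.1783; -0.2484 0.1054]
A−BK = [0.7875 0.4708; 1.2590 0.7164]
AᵀP(A−BK) = [0.6936 -0.0930; -0.0930 0.1257]
P' = Q + AᵀP(A−BK) = [1.1936 1.4070; 1.4070 9.1257]
tr(P') = 10.3193
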